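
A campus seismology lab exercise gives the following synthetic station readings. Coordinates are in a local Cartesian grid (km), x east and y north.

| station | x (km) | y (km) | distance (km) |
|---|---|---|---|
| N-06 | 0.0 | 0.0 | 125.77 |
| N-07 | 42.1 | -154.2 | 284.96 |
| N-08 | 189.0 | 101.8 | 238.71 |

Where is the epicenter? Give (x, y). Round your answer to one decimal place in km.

Circle about each station: x² + y² = 125.77²; (x − 42.1)² + (y + 154.2)² = 284.96²; (x − 189.0)² + (y − 101.8)² = 238.71².
Subtracting the N-06 equation from the N-07 and N-08 equations removes the quadratic terms:
84.2 x − 308.4 y = -39834.06
378.0 x + 203.6 y = 4919.87
Solving the 2×2 system: x ≈ -49.3, y ≈ 115.7 km.
Check against N-06 (with the unrounded x, y): √(x²+y²) = 125.77 ≈ 125.77 km. ✓

(-49.3, 115.7)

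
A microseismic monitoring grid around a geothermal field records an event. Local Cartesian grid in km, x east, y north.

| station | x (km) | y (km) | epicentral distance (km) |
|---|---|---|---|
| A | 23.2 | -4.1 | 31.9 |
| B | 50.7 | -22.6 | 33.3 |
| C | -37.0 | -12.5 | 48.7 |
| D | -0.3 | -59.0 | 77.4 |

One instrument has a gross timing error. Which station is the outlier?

B

Solve using three stations at a time. Using A, C, D (subtract circle equations pairwise → linear system) gives (x, y) ≈ (0.6, 18.4).
Distances from that point to each station vs reported:
  A: calculated 31.9 vs reported 31.9 → residual 0.0 km
  B: calculated 64.7 vs reported 33.3 → residual 31.4 km
  C: calculated 48.7 vs reported 48.7 → residual 0.0 km
  D: calculated 77.4 vs reported 77.4 → residual 0.0 km
A, C, D are mutually consistent (residuals ≈ 0); B is off by 31.4 km.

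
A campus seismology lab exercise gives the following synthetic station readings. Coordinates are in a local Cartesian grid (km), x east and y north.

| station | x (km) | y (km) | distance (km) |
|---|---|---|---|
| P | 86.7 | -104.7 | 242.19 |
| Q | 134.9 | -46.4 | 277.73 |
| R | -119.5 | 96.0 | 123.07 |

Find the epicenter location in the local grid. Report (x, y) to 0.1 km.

Circle about each station: (x − 86.7)² + (y + 104.7)² = 242.19²; (x − 134.9)² + (y + 46.4)² = 277.73²; (x + 119.5)² + (y − 96.0)² = 123.07².
Subtracting pairs of circle equations eliminates x²+y² and gives linear equations (the radical axes):
96.4 x + 116.6 y = -16605.97
-412.4 x + 401.4 y = 48527.04
Solving the 2×2 system: x ≈ -142.0, y ≈ -25.0 km.
Check against P (with the unrounded x, y): √((x − 86.7)²+(y + 104.7)²) = 242.20 ≈ 242.19 km. ✓

-142.0 km east, -25.0 km north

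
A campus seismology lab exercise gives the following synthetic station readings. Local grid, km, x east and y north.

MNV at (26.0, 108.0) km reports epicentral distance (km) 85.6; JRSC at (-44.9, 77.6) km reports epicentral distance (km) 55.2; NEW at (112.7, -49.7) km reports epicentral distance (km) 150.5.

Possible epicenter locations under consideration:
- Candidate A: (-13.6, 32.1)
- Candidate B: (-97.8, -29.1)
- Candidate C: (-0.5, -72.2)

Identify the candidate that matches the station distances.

For each candidate, compare |candidate − station| to the reported distance:
Candidate A: residuals MNV 0.0, JRSC 0.0, NEW 0.0 → max 0.0 km
Candidate B: residuals MNV 99.1, JRSC 63.9, NEW 61.0 → max 99.1 km
Candidate C: residuals MNV 96.5, JRSC 101.0, NEW 35.1 → max 101.0 km
Only Candidate A has all residuals ≈ 0.

Candidate A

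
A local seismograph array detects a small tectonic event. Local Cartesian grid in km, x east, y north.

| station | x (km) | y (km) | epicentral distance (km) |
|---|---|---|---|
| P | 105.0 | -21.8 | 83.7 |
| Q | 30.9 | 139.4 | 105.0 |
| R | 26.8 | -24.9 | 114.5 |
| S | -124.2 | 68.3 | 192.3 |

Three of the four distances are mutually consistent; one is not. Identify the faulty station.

Solve using three stations at a time. Using P, Q, R (subtract circle equations pairwise → linear system) gives (x, y) ≈ (101.6, 61.8).
Distances from that point to each station vs reported:
  P: calculated 83.7 vs reported 83.7 → residual 0.0 km
  Q: calculated 105.0 vs reported 105.0 → residual 0.0 km
  R: calculated 114.5 vs reported 114.5 → residual 0.0 km
  S: calculated 225.9 vs reported 192.3 → residual 33.6 km
P, Q, R are mutually consistent (residuals ≈ 0); S is off by 33.6 km.

S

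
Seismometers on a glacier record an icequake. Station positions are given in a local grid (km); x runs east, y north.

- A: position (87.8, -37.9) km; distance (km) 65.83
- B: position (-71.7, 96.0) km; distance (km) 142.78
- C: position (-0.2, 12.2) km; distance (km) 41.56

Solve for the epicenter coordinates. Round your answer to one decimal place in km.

Circle about each station: (x − 87.8)² + (y + 37.9)² = 65.83²; (x + 71.7)² + (y − 96.0)² = 142.78²; (x + 0.2)² + (y − 12.2)² = 41.56².
Subtracting pairs of circle equations eliminates x²+y² and gives linear equations (the radical axes):
-319.0 x + 267.8 y = -10840.90
-176.0 x + 100.2 y = -6390.01
Solving the 2×2 system: x ≈ 41.2, y ≈ 8.6 km.
Check against A (with the unrounded x, y): √((x − 87.8)²+(y + 37.9)²) = 65.83 ≈ 65.83 km. ✓

41.2 km east, 8.6 km north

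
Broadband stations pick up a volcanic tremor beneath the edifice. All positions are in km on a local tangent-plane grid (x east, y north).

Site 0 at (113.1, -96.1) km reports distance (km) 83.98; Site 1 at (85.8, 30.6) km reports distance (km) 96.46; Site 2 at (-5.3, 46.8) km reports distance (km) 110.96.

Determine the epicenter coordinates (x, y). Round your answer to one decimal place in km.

Circle about each station: (x − 113.1)² + (y + 96.1)² = 83.98²; (x − 85.8)² + (y − 30.6)² = 96.46²; (x + 5.3)² + (y − 46.8)² = 110.96².
Subtracting the Site 0 equation from the Site 1 and Site 2 equations removes the quadratic terms:
-54.6 x + 253.4 y = -15980.71
-236.8 x + 285.8 y = -25067.97
Solving the 2×2 system: x ≈ 40.2, y ≈ -54.4 km.

(40.2, -54.4)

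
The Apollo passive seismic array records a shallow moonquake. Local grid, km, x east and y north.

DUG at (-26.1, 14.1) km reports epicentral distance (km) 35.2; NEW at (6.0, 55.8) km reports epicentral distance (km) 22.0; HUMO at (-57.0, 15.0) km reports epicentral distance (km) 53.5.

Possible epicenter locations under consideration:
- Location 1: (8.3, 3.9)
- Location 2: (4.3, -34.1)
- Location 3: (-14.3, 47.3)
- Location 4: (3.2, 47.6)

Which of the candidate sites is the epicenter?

For each candidate, compare |candidate − station| to the reported distance:
Location 1: residuals DUG 0.7, NEW 30.0, HUMO 12.7 → max 30.0 km
Location 2: residuals DUG 21.8, NEW 67.9, HUMO 25.0 → max 67.9 km
Location 3: residuals DUG 0.0, NEW 0.0, HUMO 0.0 → max 0.0 km
Location 4: residuals DUG 9.3, NEW 13.3, HUMO 15.0 → max 15.0 km
Only Location 3 has all residuals ≈ 0.

Location 3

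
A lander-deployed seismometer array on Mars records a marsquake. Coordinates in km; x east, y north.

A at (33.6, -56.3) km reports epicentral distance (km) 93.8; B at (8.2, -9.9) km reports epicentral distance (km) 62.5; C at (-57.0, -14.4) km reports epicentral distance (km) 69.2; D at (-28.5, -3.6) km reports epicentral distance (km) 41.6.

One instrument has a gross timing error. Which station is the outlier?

Solve using three stations at a time. Using A, C, D (subtract circle equations pairwise → linear system) gives (x, y) ≈ (-3.8, 29.7).
Distances from that point to each station vs reported:
  A: calculated 93.7 vs reported 93.8 → residual 0.1 km
  B: calculated 41.3 vs reported 62.5 → residual 21.2 km
  C: calculated 69.1 vs reported 69.2 → residual 0.1 km
  D: calculated 41.5 vs reported 41.6 → residual 0.1 km
A, C, D are mutually consistent (residuals ≈ 0); B is off by 21.2 km.

B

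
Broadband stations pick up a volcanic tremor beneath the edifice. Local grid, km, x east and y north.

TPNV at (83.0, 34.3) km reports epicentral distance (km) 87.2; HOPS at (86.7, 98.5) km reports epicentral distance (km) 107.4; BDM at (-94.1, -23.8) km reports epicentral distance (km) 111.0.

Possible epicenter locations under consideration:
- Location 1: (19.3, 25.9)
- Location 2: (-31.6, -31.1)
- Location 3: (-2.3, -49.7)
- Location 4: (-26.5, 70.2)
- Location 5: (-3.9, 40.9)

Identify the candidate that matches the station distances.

Location 5

For each candidate, compare |candidate − station| to the reported distance:
Location 1: residuals TPNV 22.9, HOPS 8.3, BDM 12.8 → max 22.9 km
Location 2: residuals TPNV 44.7, HOPS 68.1, BDM 48.1 → max 68.1 km
Location 3: residuals TPNV 32.5, HOPS 65.5, BDM 15.6 → max 65.5 km
Location 4: residuals TPNV 28.0, HOPS 9.3, BDM 4.8 → max 28.0 km
Location 5: residuals TPNV 0.0, HOPS 0.0, BDM 0.0 → max 0.0 km
Only Location 5 has all residuals ≈ 0.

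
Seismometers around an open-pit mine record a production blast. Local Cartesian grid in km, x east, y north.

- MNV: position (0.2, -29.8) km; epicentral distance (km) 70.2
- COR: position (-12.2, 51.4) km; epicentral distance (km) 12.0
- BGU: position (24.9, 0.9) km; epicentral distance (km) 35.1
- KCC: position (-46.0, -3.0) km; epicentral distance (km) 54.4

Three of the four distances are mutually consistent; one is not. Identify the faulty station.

Solve using three stations at a time. Using MNV, COR, KCC (subtract circle equations pairwise → linear system) gives (x, y) ≈ (-11.9, 39.4).
Distances from that point to each station vs reported:
  MNV: calculated 70.2 vs reported 70.2 → residual 0.0 km
  COR: calculated 12.0 vs reported 12.0 → residual 0.0 km
  BGU: calculated 53.2 vs reported 35.1 → residual 18.1 km
  KCC: calculated 54.4 vs reported 54.4 → residual 0.0 km
MNV, COR, KCC are mutually consistent (residuals ≈ 0); BGU is off by 18.1 km.

BGU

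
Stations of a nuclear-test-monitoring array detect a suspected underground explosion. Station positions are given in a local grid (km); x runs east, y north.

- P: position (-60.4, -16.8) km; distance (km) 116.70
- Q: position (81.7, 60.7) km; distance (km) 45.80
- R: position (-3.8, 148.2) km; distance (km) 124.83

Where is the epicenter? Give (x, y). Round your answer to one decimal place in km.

Circle about each station: (x + 60.4)² + (y + 16.8)² = 116.70²; (x − 81.7)² + (y − 60.7)² = 45.80²; (x + 3.8)² + (y − 148.2)² = 124.83².
Subtracting pairs of circle equations eliminates x²+y² and gives linear equations (the radical axes):
284.2 x + 155.0 y = 17950.23
113.2 x + 330.0 y = 16083.64
Solving the 2×2 system: x ≈ 45.0, y ≈ 33.3 km.
Check against P (with the unrounded x, y): √((x + 60.4)²+(y + 16.8)²) = 116.70 ≈ 116.70 km. ✓

45.0 km east, 33.3 km north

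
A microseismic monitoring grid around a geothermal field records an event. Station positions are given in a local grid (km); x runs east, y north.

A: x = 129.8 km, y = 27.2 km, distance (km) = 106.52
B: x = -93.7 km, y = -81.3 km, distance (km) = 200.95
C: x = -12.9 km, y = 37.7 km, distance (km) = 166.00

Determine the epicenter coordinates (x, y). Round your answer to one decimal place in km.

Circle about each station: (x − 129.8)² + (y − 27.2)² = 106.52²; (x + 93.7)² + (y + 81.3)² = 200.95²; (x + 12.9)² + (y − 37.7)² = 166.00².
Subtracting pairs of circle equations eliminates x²+y² and gives linear equations (the radical axes):
-447.0 x − 217.0 y = -31232.89
-285.4 x + 21.0 y = -32209.67
Solving the 2×2 system: x ≈ 107.2, y ≈ -76.9 km.
Check against A (with the unrounded x, y): √((x − 129.8)²+(y − 27.2)²) = 106.52 ≈ 106.52 km. ✓

107.2 km east, -76.9 km north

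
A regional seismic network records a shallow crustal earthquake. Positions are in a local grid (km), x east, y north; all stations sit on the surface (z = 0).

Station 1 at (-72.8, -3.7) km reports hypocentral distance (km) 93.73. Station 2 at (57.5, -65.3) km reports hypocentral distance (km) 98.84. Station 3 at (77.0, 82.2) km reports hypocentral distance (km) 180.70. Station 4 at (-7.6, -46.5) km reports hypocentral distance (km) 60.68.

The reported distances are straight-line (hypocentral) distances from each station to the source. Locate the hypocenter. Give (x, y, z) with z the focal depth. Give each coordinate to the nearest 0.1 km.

(-22.2, -57.3, 57.9)

Each station gives a sphere (x−x_i)² + (y−y_i)² + z² = d_i² (stations at z=0).
Subtracting the Station 1 sphere from Station 2 and Station 3: z² cancels, leaving linear equations in x and y:
260.6 x − 123.2 y = 1272.78
299.6 x + 171.8 y = -16494.87
Solving: x ≈ -22.202, y ≈ -57.294 km (keep extra digits for the depth step; rounded: -22.2, -57.3).
Then from the Station 1 sphere: z² = 93.73² − (x + 72.8)² − (y + 3.7)² with x = -22.202, y = -57.294, so z ≈ 57.904 ≈ 57.9 km.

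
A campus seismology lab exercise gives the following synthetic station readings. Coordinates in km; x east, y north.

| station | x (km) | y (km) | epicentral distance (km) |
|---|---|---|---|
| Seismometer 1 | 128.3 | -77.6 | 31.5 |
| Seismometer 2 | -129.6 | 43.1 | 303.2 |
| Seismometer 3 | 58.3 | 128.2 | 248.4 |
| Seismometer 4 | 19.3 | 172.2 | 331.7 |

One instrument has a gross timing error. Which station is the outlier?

Seismometer 4

Solve using three stations at a time. Using Seismometer 1, Seismometer 2, Seismometer 3 (subtract circle equations pairwise → linear system) gives (x, y) ≈ (132.8, -108.8).
Distances from that point to each station vs reported:
  Seismometer 1: calculated 31.5 vs reported 31.5 → residual 0.0 km
  Seismometer 2: calculated 303.2 vs reported 303.2 → residual 0.0 km
  Seismometer 3: calculated 248.4 vs reported 248.4 → residual 0.0 km
  Seismometer 4: calculated 303.0 vs reported 331.7 → residual 28.7 km
Seismometer 1, Seismometer 2, Seismometer 3 are mutually consistent (residuals ≈ 0); Seismometer 4 is off by 28.7 km.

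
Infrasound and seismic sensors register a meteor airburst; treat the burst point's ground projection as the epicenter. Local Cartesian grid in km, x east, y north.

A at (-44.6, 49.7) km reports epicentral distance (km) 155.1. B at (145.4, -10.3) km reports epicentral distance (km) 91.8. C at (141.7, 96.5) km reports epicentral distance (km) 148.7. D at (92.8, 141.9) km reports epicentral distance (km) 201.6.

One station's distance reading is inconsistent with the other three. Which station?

C

Solve using three stations at a time. Using A, B, D (subtract circle equations pairwise → linear system) gives (x, y) ≈ (67.0, -58.0).
Distances from that point to each station vs reported:
  A: calculated 155.1 vs reported 155.1 → residual 0.0 km
  B: calculated 91.8 vs reported 91.8 → residual 0.0 km
  C: calculated 171.7 vs reported 148.7 → residual 23.0 km
  D: calculated 201.6 vs reported 201.6 → residual 0.0 km
A, B, D are mutually consistent (residuals ≈ 0); C is off by 23.0 km.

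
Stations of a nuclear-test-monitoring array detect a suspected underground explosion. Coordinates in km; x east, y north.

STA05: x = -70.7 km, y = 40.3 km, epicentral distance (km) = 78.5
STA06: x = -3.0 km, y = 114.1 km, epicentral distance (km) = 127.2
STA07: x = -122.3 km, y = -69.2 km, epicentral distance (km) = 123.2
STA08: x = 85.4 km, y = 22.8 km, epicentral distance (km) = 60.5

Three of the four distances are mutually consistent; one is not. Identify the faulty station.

Solve using three stations at a time. Using STA05, STA06, STA07 (subtract circle equations pairwise → linear system) gives (x, y) ≈ (-12.8, -12.7).
Distances from that point to each station vs reported:
  STA05: calculated 78.5 vs reported 78.5 → residual 0.0 km
  STA06: calculated 127.2 vs reported 127.2 → residual 0.0 km
  STA07: calculated 123.2 vs reported 123.2 → residual 0.0 km
  STA08: calculated 104.4 vs reported 60.5 → residual 43.9 km
STA05, STA06, STA07 are mutually consistent (residuals ≈ 0); STA08 is off by 43.9 km.

STA08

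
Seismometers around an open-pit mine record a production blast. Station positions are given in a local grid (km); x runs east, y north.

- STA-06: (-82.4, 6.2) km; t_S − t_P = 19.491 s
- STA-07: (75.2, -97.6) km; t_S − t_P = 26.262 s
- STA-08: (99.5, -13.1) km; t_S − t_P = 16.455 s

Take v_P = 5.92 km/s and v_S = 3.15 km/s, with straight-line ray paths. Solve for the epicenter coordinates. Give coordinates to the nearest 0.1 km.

Distance from S−P lag: d = Δt · v_P v_S / (v_P − v_S) = Δt · (5.92·3.15)/(5.92−3.15) ≈ 6.7321·Δt.
So d_STA-06 = 131.22, d_STA-07 = 176.80, d_STA-08 = 110.78 km.
Circle about each station: (x + 82.4)² + (y − 6.2)² = 131.22²; (x − 75.2)² + (y + 97.6)² = 176.80²; (x − 99.5)² + (y + 13.1)² = 110.78².
Subtracting the STA-06 equation from the STA-07 and STA-08 equations removes the quadratic terms:
315.2 x − 207.6 y = -5686.95
363.8 x − 38.6 y = 8190.14
Solving the 2×2 system: x ≈ 30.3, y ≈ 73.4 km.

x ≈ 30.3 km, y ≈ 73.4 km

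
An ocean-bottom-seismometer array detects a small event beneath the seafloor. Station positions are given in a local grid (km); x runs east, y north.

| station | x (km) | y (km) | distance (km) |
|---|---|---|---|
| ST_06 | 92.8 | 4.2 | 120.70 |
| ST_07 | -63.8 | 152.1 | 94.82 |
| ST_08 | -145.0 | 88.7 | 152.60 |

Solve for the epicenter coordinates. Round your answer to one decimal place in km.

Circle about each station: (x − 92.8)² + (y − 4.2)² = 120.70²; (x + 63.8)² + (y − 152.1)² = 94.82²; (x + 145.0)² + (y − 88.7)² = 152.60².
Subtracting the ST_06 equation from the ST_07 and ST_08 equations removes the quadratic terms:
-313.2 x + 295.8 y = 24153.03
-475.6 x + 169.0 y = 11544.94
Solving the 2×2 system: x ≈ 7.6, y ≈ 89.7 km.

x ≈ 7.6 km, y ≈ 89.7 km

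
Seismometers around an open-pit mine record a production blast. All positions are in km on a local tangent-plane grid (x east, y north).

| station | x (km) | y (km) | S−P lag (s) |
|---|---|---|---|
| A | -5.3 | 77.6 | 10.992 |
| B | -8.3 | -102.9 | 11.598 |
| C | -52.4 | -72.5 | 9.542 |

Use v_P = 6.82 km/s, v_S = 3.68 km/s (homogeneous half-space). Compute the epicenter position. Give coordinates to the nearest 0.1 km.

Distance from S−P lag: d = Δt · v_P v_S / (v_P − v_S) = Δt · (6.82·3.68)/(6.82−3.68) ≈ 7.9929·Δt.
So d_A = 87.86, d_B = 92.70, d_C = 76.27 km.
Circle about each station: (x + 5.3)² + (y − 77.6)² = 87.86²; (x + 8.3)² + (y + 102.9)² = 92.70²; (x + 52.4)² + (y + 72.5)² = 76.27².
Subtracting the A equation from the B and C equations removes the quadratic terms:
-6.0 x − 361.0 y = 3733.54
-94.2 x − 300.2 y = 3854.43
Solving the 2×2 system: x ≈ -8.4, y ≈ -10.2 km.

x ≈ -8.4 km, y ≈ -10.2 km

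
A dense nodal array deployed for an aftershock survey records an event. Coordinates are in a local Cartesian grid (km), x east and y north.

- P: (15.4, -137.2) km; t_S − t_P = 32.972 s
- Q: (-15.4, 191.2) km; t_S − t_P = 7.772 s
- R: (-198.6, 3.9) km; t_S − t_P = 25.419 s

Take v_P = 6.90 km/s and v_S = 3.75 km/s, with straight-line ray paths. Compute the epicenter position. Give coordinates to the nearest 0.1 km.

-31.8 km east, 129.5 km north

Distance from S−P lag: d = Δt · v_P v_S / (v_P − v_S) = Δt · (6.90·3.75)/(6.90−3.75) ≈ 8.2143·Δt.
So d_P = 270.84, d_Q = 63.84, d_R = 208.80 km.
Circle about each station: (x − 15.4)² + (y + 137.2)² = 270.84²; (x + 15.4)² + (y − 191.2)² = 63.84²; (x + 198.6)² + (y − 3.9)² = 208.80².
Subtracting the P equation from the Q and R equations removes the quadratic terms:
-61.6 x + 656.8 y = 87012.36
-428.0 x + 282.2 y = 50153.04
Solving the 2×2 system: x ≈ -31.8, y ≈ 129.5 km.
Check against P (with the unrounded x, y): √((x − 15.4)²+(y + 137.2)²) = 270.84 ≈ 270.84 km. ✓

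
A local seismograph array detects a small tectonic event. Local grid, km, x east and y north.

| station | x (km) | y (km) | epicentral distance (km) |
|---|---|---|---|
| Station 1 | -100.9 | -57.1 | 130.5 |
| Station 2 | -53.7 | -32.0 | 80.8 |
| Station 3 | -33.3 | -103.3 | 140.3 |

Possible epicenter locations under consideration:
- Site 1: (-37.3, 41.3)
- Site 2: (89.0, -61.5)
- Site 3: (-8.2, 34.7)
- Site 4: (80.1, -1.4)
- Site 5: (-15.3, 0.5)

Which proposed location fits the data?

Site 3

For each candidate, compare |candidate − station| to the reported distance:
Site 1: residuals Station 1 13.3, Station 2 5.7, Station 3 4.4 → max 13.3 km
Site 2: residuals Station 1 59.5, Station 2 64.9, Station 3 11.1 → max 64.9 km
Site 3: residuals Station 1 0.0, Station 2 0.1, Station 3 0.0 → max 0.1 km
Site 4: residuals Station 1 58.9, Station 2 56.5, Station 3 12.2 → max 58.9 km
Site 5: residuals Station 1 27.3, Station 2 30.5, Station 3 35.0 → max 35.0 km
Only Site 3 has all residuals ≈ 0.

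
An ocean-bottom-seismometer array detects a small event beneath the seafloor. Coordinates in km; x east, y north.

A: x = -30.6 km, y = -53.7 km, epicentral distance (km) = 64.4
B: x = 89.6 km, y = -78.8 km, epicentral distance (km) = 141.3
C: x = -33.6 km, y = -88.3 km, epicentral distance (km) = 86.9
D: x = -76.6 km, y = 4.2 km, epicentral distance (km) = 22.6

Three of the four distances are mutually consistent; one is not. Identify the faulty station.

Solve using three stations at a time. Using A, C, D (subtract circle equations pairwise → linear system) gives (x, y) ≈ (-83.8, -17.3).
Distances from that point to each station vs reported:
  A: calculated 64.4 vs reported 64.4 → residual 0.0 km
  B: calculated 184.0 vs reported 141.3 → residual 42.7 km
  C: calculated 86.9 vs reported 86.9 → residual 0.0 km
  D: calculated 22.7 vs reported 22.6 → residual 0.1 km
A, C, D are mutually consistent (residuals ≈ 0); B is off by 42.7 km.

B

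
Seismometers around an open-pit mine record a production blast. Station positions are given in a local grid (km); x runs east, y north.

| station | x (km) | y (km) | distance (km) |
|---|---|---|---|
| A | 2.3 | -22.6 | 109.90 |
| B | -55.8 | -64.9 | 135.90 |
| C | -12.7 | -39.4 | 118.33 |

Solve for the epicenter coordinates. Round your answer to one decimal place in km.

(-55.3, 71.0)

Circle about each station: (x − 2.3)² + (y + 22.6)² = 109.90²; (x + 55.8)² + (y + 64.9)² = 135.90²; (x + 12.7)² + (y + 39.4)² = 118.33².
Subtracting the A equation from the B and C equations removes the quadratic terms:
-116.2 x − 84.6 y = 418.80
-30.0 x − 33.6 y = -726.38
Solving the 2×2 system: x ≈ -55.3, y ≈ 71.0 km.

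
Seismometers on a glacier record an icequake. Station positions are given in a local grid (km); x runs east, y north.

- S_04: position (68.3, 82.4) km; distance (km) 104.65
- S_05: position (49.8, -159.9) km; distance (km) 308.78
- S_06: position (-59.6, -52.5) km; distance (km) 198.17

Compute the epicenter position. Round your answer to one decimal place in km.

x ≈ -18.2 km, y ≈ 141.3 km

Circle about each station: (x − 68.3)² + (y − 82.4)² = 104.65²; (x − 49.8)² + (y + 159.9)² = 308.78²; (x + 59.6)² + (y + 52.5)² = 198.17².
Subtracting pairs of circle equations eliminates x²+y² and gives linear equations (the radical axes):
-37.0 x − 484.6 y = -67800.07
-255.8 x − 269.8 y = -33465.97
Solving the 2×2 system: x ≈ -18.2, y ≈ 141.3 km.
Check against S_04 (with the unrounded x, y): √((x − 68.3)²+(y − 82.4)²) = 104.65 ≈ 104.65 km. ✓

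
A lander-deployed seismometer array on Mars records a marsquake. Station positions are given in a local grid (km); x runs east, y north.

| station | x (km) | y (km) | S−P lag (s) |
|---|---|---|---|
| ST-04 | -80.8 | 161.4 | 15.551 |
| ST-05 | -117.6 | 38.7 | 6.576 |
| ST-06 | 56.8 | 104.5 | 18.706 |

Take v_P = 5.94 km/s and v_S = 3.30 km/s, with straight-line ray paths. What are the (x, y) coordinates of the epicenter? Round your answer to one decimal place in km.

Distance from S−P lag: d = Δt · v_P v_S / (v_P − v_S) = Δt · (5.94·3.30)/(5.94−3.30) ≈ 7.4250·Δt.
So d_ST-04 = 115.47, d_ST-05 = 48.83, d_ST-06 = 138.89 km.
Circle about each station: (x + 80.8)² + (y − 161.4)² = 115.47²; (x + 117.6)² + (y − 38.7)² = 48.83²; (x − 56.8)² + (y − 104.5)² = 138.89².
Subtracting pairs of circle equations eliminates x²+y² and gives linear equations (the radical axes):
-73.6 x − 245.4 y = -6302.20
275.2 x − 113.8 y = -24389.22
Solving the 2×2 system: x ≈ -69.4, y ≈ 46.5 km.

-69.4 km east, 46.5 km north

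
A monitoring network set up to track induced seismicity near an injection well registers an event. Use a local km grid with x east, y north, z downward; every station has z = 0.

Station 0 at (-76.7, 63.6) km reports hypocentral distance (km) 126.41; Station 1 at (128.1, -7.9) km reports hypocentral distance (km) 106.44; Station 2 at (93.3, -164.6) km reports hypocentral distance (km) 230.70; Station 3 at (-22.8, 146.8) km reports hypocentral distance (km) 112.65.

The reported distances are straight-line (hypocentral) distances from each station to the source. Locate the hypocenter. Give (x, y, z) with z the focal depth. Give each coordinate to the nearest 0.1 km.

(48.7, 61.2, 15.8)

Each station gives a sphere (x−x_i)² + (y−y_i)² + z² = d_i² (stations at z=0).
Subtracting the Station 0 sphere from Station 1 and Station 2: z² cancels, leaving linear equations in x and y:
409.6 x − 143.0 y = 11194.18
340.0 x − 456.4 y = -11372.80
Solving: x ≈ 48.693, y ≈ 61.193 km (keep extra digits for the depth step; rounded: 48.7, 61.2).
Then from the Station 0 sphere: z² = 126.41² − (x + 76.7)² − (y − 63.6)² with x = 48.693, y = 61.193, so z ≈ 15.821 ≈ 15.8 km.
Check against Station 3 (with the unrounded solution): distance 112.65 ≈ 112.65 km. ✓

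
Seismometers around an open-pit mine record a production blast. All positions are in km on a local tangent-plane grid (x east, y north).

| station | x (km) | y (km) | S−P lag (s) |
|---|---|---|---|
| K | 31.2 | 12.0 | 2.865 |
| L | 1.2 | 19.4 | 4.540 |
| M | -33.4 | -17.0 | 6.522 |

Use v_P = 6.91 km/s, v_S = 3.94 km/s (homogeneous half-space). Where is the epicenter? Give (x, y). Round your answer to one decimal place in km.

x ≈ 26.3 km, y ≈ -13.8 km

Distance from S−P lag: d = Δt · v_P v_S / (v_P − v_S) = Δt · (6.91·3.94)/(6.91−3.94) ≈ 9.1668·Δt.
So d_K = 26.26, d_L = 41.62, d_M = 59.79 km.
Circle about each station: (x − 31.2)² + (y − 12.0)² = 26.26²; (x − 1.2)² + (y − 19.4)² = 41.62²; (x + 33.4)² + (y + 17.0)² = 59.79².
Subtracting the K equation from the L and M equations removes the quadratic terms:
-60.0 x + 14.8 y = -1782.28
-129.2 x − 58.0 y = -2598.14
Solving the 2×2 system: x ≈ 26.3, y ≈ -13.8 km.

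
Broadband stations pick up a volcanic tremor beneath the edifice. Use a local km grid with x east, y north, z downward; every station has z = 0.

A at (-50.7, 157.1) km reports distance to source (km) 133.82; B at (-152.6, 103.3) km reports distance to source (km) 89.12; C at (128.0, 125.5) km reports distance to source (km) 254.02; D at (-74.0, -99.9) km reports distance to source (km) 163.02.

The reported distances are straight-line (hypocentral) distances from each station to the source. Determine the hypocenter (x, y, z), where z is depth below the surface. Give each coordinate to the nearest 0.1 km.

Each station gives a sphere (x−x_i)² + (y−y_i)² + z² = d_i² (stations at z=0).
Subtracting the A sphere from B and C: z² cancels, leaving linear equations in x and y:
-203.8 x − 107.6 y = 16672.17
357.4 x − 63.2 y = -41735.02
Solving: x ≈ -108.001, y ≈ 49.613 km (keep extra digits for the depth step; rounded: -108.0, 49.6).
Then from the A sphere: z² = 133.82² − (x + 50.7)² − (y − 157.1)² with x = -108.001, y = 49.613, so z ≈ 55.416 ≈ 55.4 km.

(-108.0, 49.6, 55.4)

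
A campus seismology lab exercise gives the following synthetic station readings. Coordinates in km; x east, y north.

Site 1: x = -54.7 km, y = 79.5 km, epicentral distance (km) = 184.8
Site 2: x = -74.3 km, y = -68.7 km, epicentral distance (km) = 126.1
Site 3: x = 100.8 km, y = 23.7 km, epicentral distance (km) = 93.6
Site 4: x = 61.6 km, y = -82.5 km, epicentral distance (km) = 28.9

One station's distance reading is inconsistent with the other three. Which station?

Solve using three stations at a time. Using Site 2, Site 3, Site 4 (subtract circle equations pairwise → linear system) gives (x, y) ≈ (51.1, -55.6).
Distances from that point to each station vs reported:
  Site 1: calculated 171.6 vs reported 184.8 → residual 13.2 km
  Site 2: calculated 126.1 vs reported 126.1 → residual 0.0 km
  Site 3: calculated 93.6 vs reported 93.6 → residual 0.0 km
  Site 4: calculated 28.9 vs reported 28.9 → residual 0.0 km
Site 2, Site 3, Site 4 are mutually consistent (residuals ≈ 0); Site 1 is off by 13.2 km.

Site 1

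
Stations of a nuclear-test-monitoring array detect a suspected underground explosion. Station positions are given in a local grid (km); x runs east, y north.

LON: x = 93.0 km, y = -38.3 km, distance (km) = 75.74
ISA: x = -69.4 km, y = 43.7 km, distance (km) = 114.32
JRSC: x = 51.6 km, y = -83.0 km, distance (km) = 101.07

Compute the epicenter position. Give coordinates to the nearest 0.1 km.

(41.9, 17.6)

Circle about each station: (x − 93.0)² + (y + 38.3)² = 75.74²; (x + 69.4)² + (y − 43.7)² = 114.32²; (x − 51.6)² + (y + 83.0)² = 101.07².
Subtracting the LON equation from the ISA and JRSC equations removes the quadratic terms:
-324.8 x + 164.0 y = -10722.35
-82.8 x − 89.4 y = -5042.93
Solving the 2×2 system: x ≈ 41.9, y ≈ 17.6 km.
Check against LON (with the unrounded x, y): √((x − 93.0)²+(y + 38.3)²) = 75.74 ≈ 75.74 km. ✓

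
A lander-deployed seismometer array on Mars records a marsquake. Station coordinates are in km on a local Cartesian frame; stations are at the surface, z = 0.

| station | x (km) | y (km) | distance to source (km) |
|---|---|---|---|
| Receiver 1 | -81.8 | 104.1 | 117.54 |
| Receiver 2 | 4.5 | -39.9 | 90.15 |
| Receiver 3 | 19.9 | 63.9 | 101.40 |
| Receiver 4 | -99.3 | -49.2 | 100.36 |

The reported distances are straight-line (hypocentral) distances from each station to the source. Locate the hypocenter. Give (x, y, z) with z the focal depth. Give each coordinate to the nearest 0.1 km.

Each station gives a sphere (x−x_i)² + (y−y_i)² + z² = d_i² (stations at z=0).
Subtracting the Receiver 1 sphere from Receiver 2 and Receiver 3: z² cancels, leaving linear equations in x and y:
172.6 x − 288.0 y = -10227.16
203.4 x − 80.4 y = -9515.14
Solving: x ≈ -42.908, y ≈ 9.796 km (keep extra digits for the depth step; rounded: -42.9, 9.8).
Then from the Receiver 1 sphere: z² = 117.54² − (x + 81.8)² − (y − 104.1)² with x = -42.908, y = 9.796, so z ≈ 58.394 ≈ 58.4 km.

(-42.9, 9.8, 58.4)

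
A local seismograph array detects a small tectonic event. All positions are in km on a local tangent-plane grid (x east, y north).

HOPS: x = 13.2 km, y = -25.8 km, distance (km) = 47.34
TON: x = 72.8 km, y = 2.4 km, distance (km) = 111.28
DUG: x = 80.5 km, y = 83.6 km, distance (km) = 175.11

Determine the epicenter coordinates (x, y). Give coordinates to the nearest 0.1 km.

Circle about each station: (x − 13.2)² + (y + 25.8)² = 47.34²; (x − 72.8)² + (y − 2.4)² = 111.28²; (x − 80.5)² + (y − 83.6)² = 175.11².
Subtracting the HOPS equation from the TON and DUG equations removes the quadratic terms:
119.2 x + 56.4 y = -5676.44
134.6 x + 218.8 y = -15793.11
Solving the 2×2 system: x ≈ -19.0, y ≈ -60.5 km.

(-19.0, -60.5)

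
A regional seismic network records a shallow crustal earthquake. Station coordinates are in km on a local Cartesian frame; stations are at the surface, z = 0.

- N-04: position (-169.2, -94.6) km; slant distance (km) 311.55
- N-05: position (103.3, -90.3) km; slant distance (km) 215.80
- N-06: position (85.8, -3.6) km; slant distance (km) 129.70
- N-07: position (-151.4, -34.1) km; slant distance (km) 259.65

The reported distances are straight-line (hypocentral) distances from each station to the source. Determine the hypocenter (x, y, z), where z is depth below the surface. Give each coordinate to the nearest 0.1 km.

Each station gives a sphere (x−x_i)² + (y−y_i)² + z² = d_i² (stations at z=0).
Subtracting the N-04 sphere from N-05 and N-06: z² cancels, leaving linear equations in x and y:
545.0 x + 8.6 y = 31740.94
510.0 x + 182.0 y = 50038.11
Solving: x ≈ 56.396, y ≈ 116.903 km (keep extra digits for the depth step; rounded: 56.4, 116.9).
Then from the N-04 sphere: z² = 311.55² − (x + 169.2)² − (y + 94.6)² with x = 56.396, y = 116.903, so z ≈ 37.899 ≈ 37.9 km.

x ≈ 56.4 km, y ≈ 116.9 km, depth ≈ 37.9 km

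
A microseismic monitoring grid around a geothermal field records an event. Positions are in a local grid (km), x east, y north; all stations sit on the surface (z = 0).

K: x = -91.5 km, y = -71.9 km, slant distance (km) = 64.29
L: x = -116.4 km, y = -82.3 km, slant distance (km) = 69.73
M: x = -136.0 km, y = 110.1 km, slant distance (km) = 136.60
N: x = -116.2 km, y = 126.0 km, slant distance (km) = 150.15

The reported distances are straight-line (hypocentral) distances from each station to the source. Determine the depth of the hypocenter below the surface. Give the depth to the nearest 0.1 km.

32.3 km

Each station gives a sphere (x−x_i)² + (y−y_i)² + z² = d_i² (stations at z=0).
Subtracting the K sphere from L and M: z² cancels, leaving linear equations in x and y:
-49.8 x − 20.8 y = 6051.32
-89.0 x + 364.0 y = 2549.79
Solving: x ≈ -112.908, y ≈ -20.602 km (keep extra digits for the depth step; rounded: -112.9, -20.6).
Then from the K sphere: z² = 64.29² − (x + 91.5)² − (y + 71.9)² with x = -112.908, y = -20.602, so z ≈ 32.302 ≈ 32.3 km.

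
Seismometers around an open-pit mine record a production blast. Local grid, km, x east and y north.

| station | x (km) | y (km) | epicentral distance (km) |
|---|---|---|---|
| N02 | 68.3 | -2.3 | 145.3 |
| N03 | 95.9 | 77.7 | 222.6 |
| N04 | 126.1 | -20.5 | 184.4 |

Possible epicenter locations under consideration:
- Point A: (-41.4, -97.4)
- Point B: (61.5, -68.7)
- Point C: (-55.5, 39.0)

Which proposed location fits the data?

Point A

For each candidate, compare |candidate − station| to the reported distance:
Point A: residuals N02 0.1, N03 0.1, N04 0.1 → max 0.1 km
Point B: residuals N02 78.6, N03 72.2, N04 103.8 → max 103.8 km
Point C: residuals N02 14.8, N03 66.3, N04 6.7 → max 66.3 km
Only Point A has all residuals ≈ 0.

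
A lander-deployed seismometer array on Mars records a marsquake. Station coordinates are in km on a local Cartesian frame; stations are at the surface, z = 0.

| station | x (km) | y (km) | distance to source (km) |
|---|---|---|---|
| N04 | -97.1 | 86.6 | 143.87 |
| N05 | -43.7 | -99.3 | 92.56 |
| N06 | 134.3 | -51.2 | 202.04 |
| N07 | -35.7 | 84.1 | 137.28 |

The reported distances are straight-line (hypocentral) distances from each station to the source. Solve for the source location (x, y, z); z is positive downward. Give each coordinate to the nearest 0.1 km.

Each station gives a sphere (x−x_i)² + (y−y_i)² + z² = d_i² (stations at z=0).
Subtracting the N04 sphere from N05 and N06: z² cancels, leaving linear equations in x and y:
106.8 x − 371.8 y = 6973.43
462.8 x − 275.6 y = -16391.62
Solving: x ≈ -56.201, y ≈ -34.900 km (keep extra digits for the depth step; rounded: -56.2, -34.9).
Then from the N04 sphere: z² = 143.87² − (x + 97.1)² − (y − 86.6)² with x = -56.201, y = -34.900, so z ≈ 65.296 ≈ 65.3 km.

(-56.2, -34.9, 65.3)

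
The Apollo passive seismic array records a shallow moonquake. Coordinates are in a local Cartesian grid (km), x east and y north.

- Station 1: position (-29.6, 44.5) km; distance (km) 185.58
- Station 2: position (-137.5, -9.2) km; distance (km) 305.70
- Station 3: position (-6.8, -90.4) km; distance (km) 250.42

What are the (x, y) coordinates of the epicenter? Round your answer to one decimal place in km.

x ≈ 144.3 km, y ≈ 109.3 km

Circle about each station: (x + 29.6)² + (y − 44.5)² = 185.58²; (x + 137.5)² + (y + 9.2)² = 305.70²; (x + 6.8)² + (y + 90.4)² = 250.42².
Subtracting pairs of circle equations eliminates x²+y² and gives linear equations (the radical axes):
-215.8 x − 107.4 y = -42878.07
45.6 x − 269.8 y = -22908.25
Solving the 2×2 system: x ≈ 144.3, y ≈ 109.3 km.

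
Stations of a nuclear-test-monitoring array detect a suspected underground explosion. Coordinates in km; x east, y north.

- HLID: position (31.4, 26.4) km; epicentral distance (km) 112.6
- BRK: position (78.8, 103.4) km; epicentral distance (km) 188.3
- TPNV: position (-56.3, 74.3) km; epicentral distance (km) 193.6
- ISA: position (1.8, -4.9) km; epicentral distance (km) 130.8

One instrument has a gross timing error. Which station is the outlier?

ISA

Solve using three stations at a time. Using HLID, BRK, TPNV (subtract circle equations pairwise → linear system) gives (x, y) ≈ (55.9, -83.5).
Distances from that point to each station vs reported:
  HLID: calculated 112.6 vs reported 112.6 → residual 0.0 km
  BRK: calculated 188.3 vs reported 188.3 → residual 0.0 km
  TPNV: calculated 193.6 vs reported 193.6 → residual 0.0 km
  ISA: calculated 95.4 vs reported 130.8 → residual 35.4 km
HLID, BRK, TPNV are mutually consistent (residuals ≈ 0); ISA is off by 35.4 km.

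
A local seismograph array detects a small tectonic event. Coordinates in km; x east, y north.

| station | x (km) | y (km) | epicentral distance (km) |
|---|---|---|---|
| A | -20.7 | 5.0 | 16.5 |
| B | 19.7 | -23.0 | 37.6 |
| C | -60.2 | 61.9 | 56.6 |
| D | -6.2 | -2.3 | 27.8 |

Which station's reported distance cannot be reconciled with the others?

Solve using three stations at a time. Using A, C, D (subtract circle equations pairwise → linear system) gives (x, y) ≈ (-20.6, 21.5).
Distances from that point to each station vs reported:
  A: calculated 16.5 vs reported 16.5 → residual 0.0 km
  B: calculated 60.0 vs reported 37.6 → residual 22.4 km
  C: calculated 56.6 vs reported 56.6 → residual 0.0 km
  D: calculated 27.8 vs reported 27.8 → residual 0.0 km
A, C, D are mutually consistent (residuals ≈ 0); B is off by 22.4 km.

B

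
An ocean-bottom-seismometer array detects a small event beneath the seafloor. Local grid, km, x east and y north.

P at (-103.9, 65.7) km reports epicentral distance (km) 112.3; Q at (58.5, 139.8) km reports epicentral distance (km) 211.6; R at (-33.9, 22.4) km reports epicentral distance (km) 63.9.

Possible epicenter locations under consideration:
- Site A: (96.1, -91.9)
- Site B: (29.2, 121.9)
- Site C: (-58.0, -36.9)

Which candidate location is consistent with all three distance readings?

Site C

For each candidate, compare |candidate − station| to the reported distance:
Site A: residuals P 142.3, Q 23.1, R 109.2 → max 142.3 km
Site B: residuals P 32.2, Q 177.3, R 53.9 → max 177.3 km
Site C: residuals P 0.1, Q 0.0, R 0.1 → max 0.1 km
Only Site C has all residuals ≈ 0.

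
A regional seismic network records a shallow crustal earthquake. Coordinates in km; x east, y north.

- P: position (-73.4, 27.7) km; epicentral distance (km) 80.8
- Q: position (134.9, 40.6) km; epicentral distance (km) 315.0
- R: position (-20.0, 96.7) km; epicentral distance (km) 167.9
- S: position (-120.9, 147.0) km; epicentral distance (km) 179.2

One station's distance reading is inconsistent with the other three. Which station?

Q

Solve using three stations at a time. Using P, R, S (subtract circle equations pairwise → linear system) gives (x, y) ≈ (-127.7, -32.1).
Distances from that point to each station vs reported:
  P: calculated 80.8 vs reported 80.8 → residual 0.0 km
  Q: calculated 272.5 vs reported 315.0 → residual 42.5 km
  R: calculated 167.9 vs reported 167.9 → residual 0.0 km
  S: calculated 179.2 vs reported 179.2 → residual 0.0 km
P, R, S are mutually consistent (residuals ≈ 0); Q is off by 42.5 km.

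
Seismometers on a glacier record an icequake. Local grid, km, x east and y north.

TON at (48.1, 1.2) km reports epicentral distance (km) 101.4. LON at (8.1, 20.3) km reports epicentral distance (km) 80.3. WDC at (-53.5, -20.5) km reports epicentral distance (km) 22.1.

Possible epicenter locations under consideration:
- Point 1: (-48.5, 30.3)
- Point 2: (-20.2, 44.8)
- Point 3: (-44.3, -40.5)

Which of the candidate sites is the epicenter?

Point 3

For each candidate, compare |candidate − station| to the reported distance:
Point 1: residuals TON 0.5, LON 22.8, WDC 28.9 → max 28.9 km
Point 2: residuals TON 20.4, LON 42.9, WDC 51.2 → max 51.2 km
Point 3: residuals TON 0.0, LON 0.0, WDC 0.1 → max 0.1 km
Only Point 3 has all residuals ≈ 0.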